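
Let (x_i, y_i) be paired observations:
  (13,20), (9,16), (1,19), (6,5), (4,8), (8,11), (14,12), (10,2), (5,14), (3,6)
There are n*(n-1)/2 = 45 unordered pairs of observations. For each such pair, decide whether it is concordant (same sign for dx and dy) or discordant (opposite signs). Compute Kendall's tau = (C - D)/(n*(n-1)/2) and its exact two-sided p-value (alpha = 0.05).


Step 1: Enumerate the 45 unordered pairs (i,j) with i<j and classify each by sign(x_j-x_i) * sign(y_j-y_i).
  (1,2):dx=-4,dy=-4->C; (1,3):dx=-12,dy=-1->C; (1,4):dx=-7,dy=-15->C; (1,5):dx=-9,dy=-12->C
  (1,6):dx=-5,dy=-9->C; (1,7):dx=+1,dy=-8->D; (1,8):dx=-3,dy=-18->C; (1,9):dx=-8,dy=-6->C
  (1,10):dx=-10,dy=-14->C; (2,3):dx=-8,dy=+3->D; (2,4):dx=-3,dy=-11->C; (2,5):dx=-5,dy=-8->C
  (2,6):dx=-1,dy=-5->C; (2,7):dx=+5,dy=-4->D; (2,8):dx=+1,dy=-14->D; (2,9):dx=-4,dy=-2->C
  (2,10):dx=-6,dy=-10->C; (3,4):dx=+5,dy=-14->D; (3,5):dx=+3,dy=-11->D; (3,6):dx=+7,dy=-8->D
  (3,7):dx=+13,dy=-7->D; (3,8):dx=+9,dy=-17->D; (3,9):dx=+4,dy=-5->D; (3,10):dx=+2,dy=-13->D
  (4,5):dx=-2,dy=+3->D; (4,6):dx=+2,dy=+6->C; (4,7):dx=+8,dy=+7->C; (4,8):dx=+4,dy=-3->D
  (4,9):dx=-1,dy=+9->D; (4,10):dx=-3,dy=+1->D; (5,6):dx=+4,dy=+3->C; (5,7):dx=+10,dy=+4->C
  (5,8):dx=+6,dy=-6->D; (5,9):dx=+1,dy=+6->C; (5,10):dx=-1,dy=-2->C; (6,7):dx=+6,dy=+1->C
  (6,8):dx=+2,dy=-9->D; (6,9):dx=-3,dy=+3->D; (6,10):dx=-5,dy=-5->C; (7,8):dx=-4,dy=-10->C
  (7,9):dx=-9,dy=+2->D; (7,10):dx=-11,dy=-6->C; (8,9):dx=-5,dy=+12->D; (8,10):dx=-7,dy=+4->D
  (9,10):dx=-2,dy=-8->C
Step 2: C = 24, D = 21, total pairs = 45.
Step 3: tau = (C - D)/(n(n-1)/2) = (24 - 21)/45 = 0.066667.
Step 4: Exact two-sided p-value (enumerate n! = 3628800 permutations of y under H0): p = 0.861801.
Step 5: alpha = 0.05. fail to reject H0.

tau_b = 0.0667 (C=24, D=21), p = 0.861801, fail to reject H0.


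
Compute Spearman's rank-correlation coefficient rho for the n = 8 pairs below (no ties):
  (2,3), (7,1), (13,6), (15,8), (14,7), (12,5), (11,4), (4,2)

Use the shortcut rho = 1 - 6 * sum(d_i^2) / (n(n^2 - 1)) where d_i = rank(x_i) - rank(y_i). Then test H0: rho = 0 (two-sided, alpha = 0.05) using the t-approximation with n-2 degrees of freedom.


Step 1: Rank x and y separately (midranks; no ties here).
rank(x): 2->1, 7->3, 13->6, 15->8, 14->7, 12->5, 11->4, 4->2
rank(y): 3->3, 1->1, 6->6, 8->8, 7->7, 5->5, 4->4, 2->2
Step 2: d_i = R_x(i) - R_y(i); compute d_i^2.
  (1-3)^2=4, (3-1)^2=4, (6-6)^2=0, (8-8)^2=0, (7-7)^2=0, (5-5)^2=0, (4-4)^2=0, (2-2)^2=0
sum(d^2) = 8.
Step 3: rho = 1 - 6*8 / (8*(8^2 - 1)) = 1 - 48/504 = 0.904762.
Step 4: Under H0, t = rho * sqrt((n-2)/(1-rho^2)) = 5.2034 ~ t(6).
Step 5: Two-sided p-value from the t-distribution with 6 df = 0.002008.
Step 6: alpha = 0.05. reject H0.

rho = 0.9048, p = 0.002008, reject H0 at alpha = 0.05.


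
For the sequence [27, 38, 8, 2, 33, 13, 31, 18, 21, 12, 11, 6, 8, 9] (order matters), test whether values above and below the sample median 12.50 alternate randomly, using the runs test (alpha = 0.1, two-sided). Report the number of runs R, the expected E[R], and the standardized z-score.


Step 1: Compute median = 12.50; label A = above, B = below.
Labels in order: AABBAAAAABBBBB  (n_A = 7, n_B = 7)
Step 2: Count runs R = 4.
Step 3: Under H0 (random ordering), E[R] = 2*n_A*n_B/(n_A+n_B) + 1 = 2*7*7/14 + 1 = 8.0000.
        Var[R] = 2*n_A*n_B*(2*n_A*n_B - n_A - n_B) / ((n_A+n_B)^2 * (n_A+n_B-1)) = 8232/2548 = 3.2308.
        SD[R] = 1.7974.
Step 4: Continuity-corrected z = (R + 0.5 - E[R]) / SD[R] = (4 + 0.5 - 8.0000) / 1.7974 = -1.9472.
Step 5: Two-sided p-value via normal approximation = 2*(1 - Phi(|z|)) = 0.051508.
Step 6: alpha = 0.1. reject H0.

R = 4, z = -1.9472, p = 0.051508, reject H0.


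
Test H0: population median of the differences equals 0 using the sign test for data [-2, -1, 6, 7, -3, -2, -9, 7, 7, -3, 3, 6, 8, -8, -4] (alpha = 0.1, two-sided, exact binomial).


Step 1: Discard zero differences. Original n = 15; n_eff = number of nonzero differences = 15.
Nonzero differences (with sign): -2, -1, +6, +7, -3, -2, -9, +7, +7, -3, +3, +6, +8, -8, -4
Step 2: Count signs: positive = 7, negative = 8.
Step 3: Under H0: P(positive) = 0.5, so the number of positives S ~ Bin(15, 0.5).
Step 4: Two-sided exact p-value = sum of Bin(15,0.5) probabilities at or below the observed probability = 1.000000.
Step 5: alpha = 0.1. fail to reject H0.

n_eff = 15, pos = 7, neg = 8, p = 1.000000, fail to reject H0.


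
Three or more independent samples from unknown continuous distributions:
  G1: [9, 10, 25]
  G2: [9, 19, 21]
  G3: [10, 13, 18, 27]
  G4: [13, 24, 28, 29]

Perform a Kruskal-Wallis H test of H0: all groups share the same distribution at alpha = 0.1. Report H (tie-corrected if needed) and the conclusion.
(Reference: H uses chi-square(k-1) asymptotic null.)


Step 1: Combine all N = 14 observations and assign midranks.
sorted (value, group, rank): (9,G1,1.5), (9,G2,1.5), (10,G1,3.5), (10,G3,3.5), (13,G3,5.5), (13,G4,5.5), (18,G3,7), (19,G2,8), (21,G2,9), (24,G4,10), (25,G1,11), (27,G3,12), (28,G4,13), (29,G4,14)
Step 2: Sum ranks within each group.
R_1 = 16 (n_1 = 3)
R_2 = 18.5 (n_2 = 3)
R_3 = 28 (n_3 = 4)
R_4 = 42.5 (n_4 = 4)
Step 3: H = 12/(N(N+1)) * sum(R_i^2/n_i) - 3(N+1)
     = 12/(14*15) * (16^2/3 + 18.5^2/3 + 28^2/4 + 42.5^2/4) - 3*15
     = 0.057143 * 846.979 - 45
     = 3.398810.
Step 4: Ties present; correction factor C = 1 - 18/(14^3 - 14) = 0.993407. Corrected H = 3.398810 / 0.993407 = 3.421368.
Step 5: Under H0, H ~ chi^2(3); p-value = 0.331105.
Step 6: alpha = 0.1. fail to reject H0.

H = 3.4214, df = 3, p = 0.331105, fail to reject H0.


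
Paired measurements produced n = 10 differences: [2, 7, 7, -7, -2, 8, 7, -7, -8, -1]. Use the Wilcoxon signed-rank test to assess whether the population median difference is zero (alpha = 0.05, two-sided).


Step 1: Drop any zero differences (none here) and take |d_i|.
|d| = [2, 7, 7, 7, 2, 8, 7, 7, 8, 1]
Step 2: Midrank |d_i| (ties get averaged ranks).
ranks: |2|->2.5, |7|->6, |7|->6, |7|->6, |2|->2.5, |8|->9.5, |7|->6, |7|->6, |8|->9.5, |1|->1
Step 3: Attach original signs; sum ranks with positive sign and with negative sign.
W+ = 2.5 + 6 + 6 + 9.5 + 6 = 30
W- = 6 + 2.5 + 6 + 9.5 + 1 = 25
(Check: W+ + W- = 55 should equal n(n+1)/2 = 55.)
Step 4: Test statistic W = min(W+, W-) = 25.
Step 5: Ties in |d|, so use the tie-corrected normal approximation.
        E[W] = n(n+1)/4 = 10*11/4 = 27.5.
        Tie groups: |d|=2 (t=2), |d|=7 (t=5), |d|=8 (t=2); sum(t^3 - t) = 132.
        Var[W] = n(n+1)(2n+1)/24 - sum(t^3-t)/48 = 2310/24 - 132/48 = 93.5.
        z = (W - E[W]) / sqrt(Var[W]) = (25 - 27.5) / 9.6695 = -0.2585.
        Two-sided p = 2*Phi(z) = 0.795987.
Step 6: alpha = 0.05. fail to reject H0.

W+ = 30, W- = 25, W = min = 25, p = 0.795987, fail to reject H0.


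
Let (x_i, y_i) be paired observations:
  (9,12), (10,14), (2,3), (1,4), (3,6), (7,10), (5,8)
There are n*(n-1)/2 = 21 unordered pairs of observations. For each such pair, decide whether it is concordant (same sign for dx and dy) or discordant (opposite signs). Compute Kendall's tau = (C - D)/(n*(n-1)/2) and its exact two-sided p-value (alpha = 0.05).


Step 1: Enumerate the 21 unordered pairs (i,j) with i<j and classify each by sign(x_j-x_i) * sign(y_j-y_i).
  (1,2):dx=+1,dy=+2->C; (1,3):dx=-7,dy=-9->C; (1,4):dx=-8,dy=-8->C; (1,5):dx=-6,dy=-6->C
  (1,6):dx=-2,dy=-2->C; (1,7):dx=-4,dy=-4->C; (2,3):dx=-8,dy=-11->C; (2,4):dx=-9,dy=-10->C
  (2,5):dx=-7,dy=-8->C; (2,6):dx=-3,dy=-4->C; (2,7):dx=-5,dy=-6->C; (3,4):dx=-1,dy=+1->D
  (3,5):dx=+1,dy=+3->C; (3,6):dx=+5,dy=+7->C; (3,7):dx=+3,dy=+5->C; (4,5):dx=+2,dy=+2->C
  (4,6):dx=+6,dy=+6->C; (4,7):dx=+4,dy=+4->C; (5,6):dx=+4,dy=+4->C; (5,7):dx=+2,dy=+2->C
  (6,7):dx=-2,dy=-2->C
Step 2: C = 20, D = 1, total pairs = 21.
Step 3: tau = (C - D)/(n(n-1)/2) = (20 - 1)/21 = 0.904762.
Step 4: Exact two-sided p-value (enumerate n! = 5040 permutations of y under H0): p = 0.002778.
Step 5: alpha = 0.05. reject H0.

tau_b = 0.9048 (C=20, D=1), p = 0.002778, reject H0.


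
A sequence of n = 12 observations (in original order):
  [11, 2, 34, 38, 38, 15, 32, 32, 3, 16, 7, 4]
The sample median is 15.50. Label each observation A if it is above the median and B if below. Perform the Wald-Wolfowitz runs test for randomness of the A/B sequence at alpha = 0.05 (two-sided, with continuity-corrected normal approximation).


Step 1: Compute median = 15.50; label A = above, B = below.
Labels in order: BBAAABAABABB  (n_A = 6, n_B = 6)
Step 2: Count runs R = 7.
Step 3: Under H0 (random ordering), E[R] = 2*n_A*n_B/(n_A+n_B) + 1 = 2*6*6/12 + 1 = 7.0000.
        Var[R] = 2*n_A*n_B*(2*n_A*n_B - n_A - n_B) / ((n_A+n_B)^2 * (n_A+n_B-1)) = 4320/1584 = 2.7273.
        SD[R] = 1.6514.
Step 4: R = E[R], so z = 0 with no continuity correction.
Step 5: Two-sided p-value via normal approximation = 2*(1 - Phi(|z|)) = 1.000000.
Step 6: alpha = 0.05. fail to reject H0.

R = 7, z = 0.0000, p = 1.000000, fail to reject H0.


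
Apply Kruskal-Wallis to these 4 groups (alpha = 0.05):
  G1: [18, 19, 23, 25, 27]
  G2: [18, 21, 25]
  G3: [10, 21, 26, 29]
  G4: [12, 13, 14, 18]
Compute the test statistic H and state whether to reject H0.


Step 1: Combine all N = 16 observations and assign midranks.
sorted (value, group, rank): (10,G3,1), (12,G4,2), (13,G4,3), (14,G4,4), (18,G1,6), (18,G2,6), (18,G4,6), (19,G1,8), (21,G2,9.5), (21,G3,9.5), (23,G1,11), (25,G1,12.5), (25,G2,12.5), (26,G3,14), (27,G1,15), (29,G3,16)
Step 2: Sum ranks within each group.
R_1 = 52.5 (n_1 = 5)
R_2 = 28 (n_2 = 3)
R_3 = 40.5 (n_3 = 4)
R_4 = 15 (n_4 = 4)
Step 3: H = 12/(N(N+1)) * sum(R_i^2/n_i) - 3(N+1)
     = 12/(16*17) * (52.5^2/5 + 28^2/3 + 40.5^2/4 + 15^2/4) - 3*17
     = 0.044118 * 1278.9 - 51
     = 5.421875.
Step 4: Ties present; correction factor C = 1 - 36/(16^3 - 16) = 0.991176. Corrected H = 5.421875 / 0.991176 = 5.470141.
Step 5: Under H0, H ~ chi^2(3); p-value = 0.140435.
Step 6: alpha = 0.05. fail to reject H0.

H = 5.4701, df = 3, p = 0.140435, fail to reject H0.


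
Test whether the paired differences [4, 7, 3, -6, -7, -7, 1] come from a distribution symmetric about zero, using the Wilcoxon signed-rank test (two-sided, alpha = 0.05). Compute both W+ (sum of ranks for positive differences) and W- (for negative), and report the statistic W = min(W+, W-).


Step 1: Drop any zero differences (none here) and take |d_i|.
|d| = [4, 7, 3, 6, 7, 7, 1]
Step 2: Midrank |d_i| (ties get averaged ranks).
ranks: |4|->3, |7|->6, |3|->2, |6|->4, |7|->6, |7|->6, |1|->1
Step 3: Attach original signs; sum ranks with positive sign and with negative sign.
W+ = 3 + 6 + 2 + 1 = 12
W- = 4 + 6 + 6 = 16
(Check: W+ + W- = 28 should equal n(n+1)/2 = 28.)
Step 4: Test statistic W = min(W+, W-) = 12.
Step 5: Ties in |d|, so use the tie-corrected normal approximation.
        E[W] = n(n+1)/4 = 7*8/4 = 14.
        Tie groups: |d|=7 (t=3); sum(t^3 - t) = 24.
        Var[W] = n(n+1)(2n+1)/24 - sum(t^3-t)/48 = 840/24 - 24/48 = 34.5.
        z = (W - E[W]) / sqrt(Var[W]) = (12 - 14) / 5.8737 = -0.3405.
        Two-sided p = 2*Phi(z) = 0.733478.
Step 6: alpha = 0.05. fail to reject H0.

W+ = 12, W- = 16, W = min = 12, p = 0.733478, fail to reject H0.


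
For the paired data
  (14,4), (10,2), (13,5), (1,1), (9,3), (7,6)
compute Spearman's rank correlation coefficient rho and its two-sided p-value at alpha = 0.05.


Step 1: Rank x and y separately (midranks; no ties here).
rank(x): 14->6, 10->4, 13->5, 1->1, 9->3, 7->2
rank(y): 4->4, 2->2, 5->5, 1->1, 3->3, 6->6
Step 2: d_i = R_x(i) - R_y(i); compute d_i^2.
  (6-4)^2=4, (4-2)^2=4, (5-5)^2=0, (1-1)^2=0, (3-3)^2=0, (2-6)^2=16
sum(d^2) = 24.
Step 3: rho = 1 - 6*24 / (6*(6^2 - 1)) = 1 - 144/210 = 0.314286.
Step 4: Under H0, t = rho * sqrt((n-2)/(1-rho^2)) = 0.6621 ~ t(4).
Step 5: Two-sided p-value from the t-distribution with 4 df = 0.544093.
Step 6: alpha = 0.05. fail to reject H0.

rho = 0.3143, p = 0.544093, fail to reject H0 at alpha = 0.05.


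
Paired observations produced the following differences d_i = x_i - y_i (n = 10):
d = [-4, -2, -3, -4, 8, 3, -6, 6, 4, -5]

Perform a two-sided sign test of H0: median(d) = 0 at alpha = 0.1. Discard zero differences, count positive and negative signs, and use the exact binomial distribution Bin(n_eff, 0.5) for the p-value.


Step 1: Discard zero differences. Original n = 10; n_eff = number of nonzero differences = 10.
Nonzero differences (with sign): -4, -2, -3, -4, +8, +3, -6, +6, +4, -5
Step 2: Count signs: positive = 4, negative = 6.
Step 3: Under H0: P(positive) = 0.5, so the number of positives S ~ Bin(10, 0.5).
Step 4: Two-sided exact p-value = sum of Bin(10,0.5) probabilities at or below the observed probability = 0.753906.
Step 5: alpha = 0.1. fail to reject H0.

n_eff = 10, pos = 4, neg = 6, p = 0.753906, fail to reject H0.


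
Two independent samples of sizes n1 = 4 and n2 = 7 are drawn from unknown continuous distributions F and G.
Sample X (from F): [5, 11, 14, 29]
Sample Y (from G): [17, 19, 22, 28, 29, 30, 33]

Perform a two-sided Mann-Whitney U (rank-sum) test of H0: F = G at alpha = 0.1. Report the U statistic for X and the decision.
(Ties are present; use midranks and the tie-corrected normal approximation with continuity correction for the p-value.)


Step 1: Combine and sort all 11 observations; assign midranks.
sorted (value, group): (5,X), (11,X), (14,X), (17,Y), (19,Y), (22,Y), (28,Y), (29,X), (29,Y), (30,Y), (33,Y)
ranks: 5->1, 11->2, 14->3, 17->4, 19->5, 22->6, 28->7, 29->8.5, 29->8.5, 30->10, 33->11
Step 2: Rank sum for X: R1 = 1 + 2 + 3 + 8.5 = 14.5.
Step 3: U_X = R1 - n1(n1+1)/2 = 14.5 - 4*5/2 = 14.5 - 10 = 4.5.
       U_Y = n1*n2 - U_X = 28 - 4.5 = 23.5.
Step 4: Ties are present, so use the tie-corrected normal approximation (with continuity correction) for the p-value.
Step 5: p-value = 0.088247; compare to alpha = 0.1. reject H0.

U_X = 4.5, p = 0.088247, reject H0 at alpha = 0.1.


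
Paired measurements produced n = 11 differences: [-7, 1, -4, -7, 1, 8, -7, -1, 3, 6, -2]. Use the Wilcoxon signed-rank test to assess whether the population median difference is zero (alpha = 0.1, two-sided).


Step 1: Drop any zero differences (none here) and take |d_i|.
|d| = [7, 1, 4, 7, 1, 8, 7, 1, 3, 6, 2]
Step 2: Midrank |d_i| (ties get averaged ranks).
ranks: |7|->9, |1|->2, |4|->6, |7|->9, |1|->2, |8|->11, |7|->9, |1|->2, |3|->5, |6|->7, |2|->4
Step 3: Attach original signs; sum ranks with positive sign and with negative sign.
W+ = 2 + 2 + 11 + 5 + 7 = 27
W- = 9 + 6 + 9 + 9 + 2 + 4 = 39
(Check: W+ + W- = 66 should equal n(n+1)/2 = 66.)
Step 4: Test statistic W = min(W+, W-) = 27.
Step 5: Ties in |d|, so use the tie-corrected normal approximation.
        E[W] = n(n+1)/4 = 11*12/4 = 33.
        Tie groups: |d|=1 (t=3), |d|=7 (t=3); sum(t^3 - t) = 48.
        Var[W] = n(n+1)(2n+1)/24 - sum(t^3-t)/48 = 3036/24 - 48/48 = 125.5.
        z = (W - E[W]) / sqrt(Var[W]) = (27 - 33) / 11.2027 = -0.5356.
        Two-sided p = 2*Phi(z) = 0.592245.
Step 6: alpha = 0.1. fail to reject H0.

W+ = 27, W- = 39, W = min = 27, p = 0.592245, fail to reject H0.


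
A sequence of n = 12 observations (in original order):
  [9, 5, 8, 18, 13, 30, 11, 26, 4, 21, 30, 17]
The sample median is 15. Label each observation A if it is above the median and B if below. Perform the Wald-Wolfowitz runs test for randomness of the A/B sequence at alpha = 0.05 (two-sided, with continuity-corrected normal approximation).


Step 1: Compute median = 15; label A = above, B = below.
Labels in order: BBBABABABAAA  (n_A = 6, n_B = 6)
Step 2: Count runs R = 8.
Step 3: Under H0 (random ordering), E[R] = 2*n_A*n_B/(n_A+n_B) + 1 = 2*6*6/12 + 1 = 7.0000.
        Var[R] = 2*n_A*n_B*(2*n_A*n_B - n_A - n_B) / ((n_A+n_B)^2 * (n_A+n_B-1)) = 4320/1584 = 2.7273.
        SD[R] = 1.6514.
Step 4: Continuity-corrected z = (R - 0.5 - E[R]) / SD[R] = (8 - 0.5 - 7.0000) / 1.6514 = 0.3028.
Step 5: Two-sided p-value via normal approximation = 2*(1 - Phi(|z|)) = 0.762069.
Step 6: alpha = 0.05. fail to reject H0.

R = 8, z = 0.3028, p = 0.762069, fail to reject H0.


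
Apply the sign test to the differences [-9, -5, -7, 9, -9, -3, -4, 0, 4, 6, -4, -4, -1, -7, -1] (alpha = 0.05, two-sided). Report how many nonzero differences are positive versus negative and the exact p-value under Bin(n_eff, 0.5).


Step 1: Discard zero differences. Original n = 15; n_eff = number of nonzero differences = 14.
Nonzero differences (with sign): -9, -5, -7, +9, -9, -3, -4, +4, +6, -4, -4, -1, -7, -1
Step 2: Count signs: positive = 3, negative = 11.
Step 3: Under H0: P(positive) = 0.5, so the number of positives S ~ Bin(14, 0.5).
Step 4: Two-sided exact p-value = sum of Bin(14,0.5) probabilities at or below the observed probability = 0.057373.
Step 5: alpha = 0.05. fail to reject H0.

n_eff = 14, pos = 3, neg = 11, p = 0.057373, fail to reject H0.


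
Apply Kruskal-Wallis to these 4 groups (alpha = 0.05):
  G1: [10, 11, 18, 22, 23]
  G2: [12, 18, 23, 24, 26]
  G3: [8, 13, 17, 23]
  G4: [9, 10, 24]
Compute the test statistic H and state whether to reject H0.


Step 1: Combine all N = 17 observations and assign midranks.
sorted (value, group, rank): (8,G3,1), (9,G4,2), (10,G1,3.5), (10,G4,3.5), (11,G1,5), (12,G2,6), (13,G3,7), (17,G3,8), (18,G1,9.5), (18,G2,9.5), (22,G1,11), (23,G1,13), (23,G2,13), (23,G3,13), (24,G2,15.5), (24,G4,15.5), (26,G2,17)
Step 2: Sum ranks within each group.
R_1 = 42 (n_1 = 5)
R_2 = 61 (n_2 = 5)
R_3 = 29 (n_3 = 4)
R_4 = 21 (n_4 = 3)
Step 3: H = 12/(N(N+1)) * sum(R_i^2/n_i) - 3(N+1)
     = 12/(17*18) * (42^2/5 + 61^2/5 + 29^2/4 + 21^2/3) - 3*18
     = 0.039216 * 1454.25 - 54
     = 3.029412.
Step 4: Ties present; correction factor C = 1 - 42/(17^3 - 17) = 0.991422. Corrected H = 3.029412 / 0.991422 = 3.055624.
Step 5: Under H0, H ~ chi^2(3); p-value = 0.383128.
Step 6: alpha = 0.05. fail to reject H0.

H = 3.0556, df = 3, p = 0.383128, fail to reject H0.


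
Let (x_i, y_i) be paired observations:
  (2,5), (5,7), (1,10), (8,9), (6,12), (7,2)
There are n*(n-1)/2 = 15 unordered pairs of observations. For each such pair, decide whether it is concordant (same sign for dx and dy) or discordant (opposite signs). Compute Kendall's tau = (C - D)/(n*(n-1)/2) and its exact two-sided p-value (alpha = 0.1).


Step 1: Enumerate the 15 unordered pairs (i,j) with i<j and classify each by sign(x_j-x_i) * sign(y_j-y_i).
  (1,2):dx=+3,dy=+2->C; (1,3):dx=-1,dy=+5->D; (1,4):dx=+6,dy=+4->C; (1,5):dx=+4,dy=+7->C
  (1,6):dx=+5,dy=-3->D; (2,3):dx=-4,dy=+3->D; (2,4):dx=+3,dy=+2->C; (2,5):dx=+1,dy=+5->C
  (2,6):dx=+2,dy=-5->D; (3,4):dx=+7,dy=-1->D; (3,5):dx=+5,dy=+2->C; (3,6):dx=+6,dy=-8->D
  (4,5):dx=-2,dy=+3->D; (4,6):dx=-1,dy=-7->C; (5,6):dx=+1,dy=-10->D
Step 2: C = 7, D = 8, total pairs = 15.
Step 3: tau = (C - D)/(n(n-1)/2) = (7 - 8)/15 = -0.066667.
Step 4: Exact two-sided p-value (enumerate n! = 720 permutations of y under H0): p = 1.000000.
Step 5: alpha = 0.1. fail to reject H0.

tau_b = -0.0667 (C=7, D=8), p = 1.000000, fail to reject H0.


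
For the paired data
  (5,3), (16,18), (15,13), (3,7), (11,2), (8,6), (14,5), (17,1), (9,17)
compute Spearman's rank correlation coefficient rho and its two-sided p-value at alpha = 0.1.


Step 1: Rank x and y separately (midranks; no ties here).
rank(x): 5->2, 16->8, 15->7, 3->1, 11->5, 8->3, 14->6, 17->9, 9->4
rank(y): 3->3, 18->9, 13->7, 7->6, 2->2, 6->5, 5->4, 1->1, 17->8
Step 2: d_i = R_x(i) - R_y(i); compute d_i^2.
  (2-3)^2=1, (8-9)^2=1, (7-7)^2=0, (1-6)^2=25, (5-2)^2=9, (3-5)^2=4, (6-4)^2=4, (9-1)^2=64, (4-8)^2=16
sum(d^2) = 124.
Step 3: rho = 1 - 6*124 / (9*(9^2 - 1)) = 1 - 744/720 = -0.033333.
Step 4: Under H0, t = rho * sqrt((n-2)/(1-rho^2)) = -0.0882 ~ t(7).
Step 5: Two-sided p-value from the t-distribution with 7 df = 0.932157.
Step 6: alpha = 0.1. fail to reject H0.

rho = -0.0333, p = 0.932157, fail to reject H0 at alpha = 0.1.


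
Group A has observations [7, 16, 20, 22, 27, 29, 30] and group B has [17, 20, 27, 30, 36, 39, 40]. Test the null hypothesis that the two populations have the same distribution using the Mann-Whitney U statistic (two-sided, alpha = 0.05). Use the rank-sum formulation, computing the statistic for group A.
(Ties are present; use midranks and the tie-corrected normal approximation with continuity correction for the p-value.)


Step 1: Combine and sort all 14 observations; assign midranks.
sorted (value, group): (7,X), (16,X), (17,Y), (20,X), (20,Y), (22,X), (27,X), (27,Y), (29,X), (30,X), (30,Y), (36,Y), (39,Y), (40,Y)
ranks: 7->1, 16->2, 17->3, 20->4.5, 20->4.5, 22->6, 27->7.5, 27->7.5, 29->9, 30->10.5, 30->10.5, 36->12, 39->13, 40->14
Step 2: Rank sum for X: R1 = 1 + 2 + 4.5 + 6 + 7.5 + 9 + 10.5 = 40.5.
Step 3: U_X = R1 - n1(n1+1)/2 = 40.5 - 7*8/2 = 40.5 - 28 = 12.5.
       U_Y = n1*n2 - U_X = 49 - 12.5 = 36.5.
Step 4: Ties are present, so use the tie-corrected normal approximation (with continuity correction) for the p-value.
Step 5: p-value = 0.140405; compare to alpha = 0.05. fail to reject H0.

U_X = 12.5, p = 0.140405, fail to reject H0 at alpha = 0.05.


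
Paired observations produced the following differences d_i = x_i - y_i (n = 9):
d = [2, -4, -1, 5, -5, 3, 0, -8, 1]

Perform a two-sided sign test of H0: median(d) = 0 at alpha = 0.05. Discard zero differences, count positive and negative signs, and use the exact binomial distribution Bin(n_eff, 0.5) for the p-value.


Step 1: Discard zero differences. Original n = 9; n_eff = number of nonzero differences = 8.
Nonzero differences (with sign): +2, -4, -1, +5, -5, +3, -8, +1
Step 2: Count signs: positive = 4, negative = 4.
Step 3: Under H0: P(positive) = 0.5, so the number of positives S ~ Bin(8, 0.5).
Step 4: Two-sided exact p-value = sum of Bin(8,0.5) probabilities at or below the observed probability = 1.000000.
Step 5: alpha = 0.05. fail to reject H0.

n_eff = 8, pos = 4, neg = 4, p = 1.000000, fail to reject H0.


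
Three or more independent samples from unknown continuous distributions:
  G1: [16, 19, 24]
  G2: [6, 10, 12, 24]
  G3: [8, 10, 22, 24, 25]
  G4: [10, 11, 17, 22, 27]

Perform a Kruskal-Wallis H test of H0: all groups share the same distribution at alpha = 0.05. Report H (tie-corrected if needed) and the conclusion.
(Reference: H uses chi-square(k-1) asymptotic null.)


Step 1: Combine all N = 17 observations and assign midranks.
sorted (value, group, rank): (6,G2,1), (8,G3,2), (10,G2,4), (10,G3,4), (10,G4,4), (11,G4,6), (12,G2,7), (16,G1,8), (17,G4,9), (19,G1,10), (22,G3,11.5), (22,G4,11.5), (24,G1,14), (24,G2,14), (24,G3,14), (25,G3,16), (27,G4,17)
Step 2: Sum ranks within each group.
R_1 = 32 (n_1 = 3)
R_2 = 26 (n_2 = 4)
R_3 = 47.5 (n_3 = 5)
R_4 = 47.5 (n_4 = 5)
Step 3: H = 12/(N(N+1)) * sum(R_i^2/n_i) - 3(N+1)
     = 12/(17*18) * (32^2/3 + 26^2/4 + 47.5^2/5 + 47.5^2/5) - 3*18
     = 0.039216 * 1412.83 - 54
     = 1.405229.
Step 4: Ties present; correction factor C = 1 - 54/(17^3 - 17) = 0.988971. Corrected H = 1.405229 / 0.988971 = 1.420900.
Step 5: Under H0, H ~ chi^2(3); p-value = 0.700643.
Step 6: alpha = 0.05. fail to reject H0.

H = 1.4209, df = 3, p = 0.700643, fail to reject H0.


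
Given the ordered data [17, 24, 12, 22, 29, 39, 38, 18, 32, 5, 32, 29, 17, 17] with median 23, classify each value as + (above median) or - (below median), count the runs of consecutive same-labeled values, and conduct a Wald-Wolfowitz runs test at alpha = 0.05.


Step 1: Compute median = 23; label A = above, B = below.
Labels in order: BABBAAABABAABB  (n_A = 7, n_B = 7)
Step 2: Count runs R = 9.
Step 3: Under H0 (random ordering), E[R] = 2*n_A*n_B/(n_A+n_B) + 1 = 2*7*7/14 + 1 = 8.0000.
        Var[R] = 2*n_A*n_B*(2*n_A*n_B - n_A - n_B) / ((n_A+n_B)^2 * (n_A+n_B-1)) = 8232/2548 = 3.2308.
        SD[R] = 1.7974.
Step 4: Continuity-corrected z = (R - 0.5 - E[R]) / SD[R] = (9 - 0.5 - 8.0000) / 1.7974 = 0.2782.
Step 5: Two-sided p-value via normal approximation = 2*(1 - Phi(|z|)) = 0.780879.
Step 6: alpha = 0.05. fail to reject H0.

R = 9, z = 0.2782, p = 0.780879, fail to reject H0.


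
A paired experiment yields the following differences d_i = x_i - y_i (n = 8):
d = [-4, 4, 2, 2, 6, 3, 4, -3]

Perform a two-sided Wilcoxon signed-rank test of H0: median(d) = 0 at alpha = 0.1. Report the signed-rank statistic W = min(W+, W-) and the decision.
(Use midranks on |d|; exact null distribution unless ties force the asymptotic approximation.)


Step 1: Drop any zero differences (none here) and take |d_i|.
|d| = [4, 4, 2, 2, 6, 3, 4, 3]
Step 2: Midrank |d_i| (ties get averaged ranks).
ranks: |4|->6, |4|->6, |2|->1.5, |2|->1.5, |6|->8, |3|->3.5, |4|->6, |3|->3.5
Step 3: Attach original signs; sum ranks with positive sign and with negative sign.
W+ = 6 + 1.5 + 1.5 + 8 + 3.5 + 6 = 26.5
W- = 6 + 3.5 = 9.5
(Check: W+ + W- = 36 should equal n(n+1)/2 = 36.)
Step 4: Test statistic W = min(W+, W-) = 9.5.
Step 5: Ties in |d|, so use the tie-corrected normal approximation.
        E[W] = n(n+1)/4 = 8*9/4 = 18.
        Tie groups: |d|=2 (t=2), |d|=3 (t=2), |d|=4 (t=3); sum(t^3 - t) = 36.
        Var[W] = n(n+1)(2n+1)/24 - sum(t^3-t)/48 = 1224/24 - 36/48 = 50.25.
        z = (W - E[W]) / sqrt(Var[W]) = (9.5 - 18) / 7.0887 = -1.1991.
        Two-sided p = 2*Phi(z) = 0.230494.
Step 6: alpha = 0.1. fail to reject H0.

W+ = 26.5, W- = 9.5, W = min = 9.5, p = 0.230494, fail to reject H0.


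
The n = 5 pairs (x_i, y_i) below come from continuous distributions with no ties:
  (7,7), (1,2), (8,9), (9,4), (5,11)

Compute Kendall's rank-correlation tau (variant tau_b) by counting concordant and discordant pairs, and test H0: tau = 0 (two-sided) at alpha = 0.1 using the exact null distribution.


Step 1: Enumerate the 10 unordered pairs (i,j) with i<j and classify each by sign(x_j-x_i) * sign(y_j-y_i).
  (1,2):dx=-6,dy=-5->C; (1,3):dx=+1,dy=+2->C; (1,4):dx=+2,dy=-3->D; (1,5):dx=-2,dy=+4->D
  (2,3):dx=+7,dy=+7->C; (2,4):dx=+8,dy=+2->C; (2,5):dx=+4,dy=+9->C; (3,4):dx=+1,dy=-5->D
  (3,5):dx=-3,dy=+2->D; (4,5):dx=-4,dy=+7->D
Step 2: C = 5, D = 5, total pairs = 10.
Step 3: tau = (C - D)/(n(n-1)/2) = (5 - 5)/10 = 0.000000.
Step 4: Exact two-sided p-value (enumerate n! = 120 permutations of y under H0): p = 1.000000.
Step 5: alpha = 0.1. fail to reject H0.

tau_b = 0.0000 (C=5, D=5), p = 1.000000, fail to reject H0.


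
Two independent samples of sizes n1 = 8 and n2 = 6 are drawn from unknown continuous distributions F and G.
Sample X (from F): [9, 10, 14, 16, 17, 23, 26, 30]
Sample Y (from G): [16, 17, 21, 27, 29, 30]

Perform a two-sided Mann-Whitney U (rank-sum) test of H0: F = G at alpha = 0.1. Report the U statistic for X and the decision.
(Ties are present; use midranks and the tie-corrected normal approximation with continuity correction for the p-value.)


Step 1: Combine and sort all 14 observations; assign midranks.
sorted (value, group): (9,X), (10,X), (14,X), (16,X), (16,Y), (17,X), (17,Y), (21,Y), (23,X), (26,X), (27,Y), (29,Y), (30,X), (30,Y)
ranks: 9->1, 10->2, 14->3, 16->4.5, 16->4.5, 17->6.5, 17->6.5, 21->8, 23->9, 26->10, 27->11, 29->12, 30->13.5, 30->13.5
Step 2: Rank sum for X: R1 = 1 + 2 + 3 + 4.5 + 6.5 + 9 + 10 + 13.5 = 49.5.
Step 3: U_X = R1 - n1(n1+1)/2 = 49.5 - 8*9/2 = 49.5 - 36 = 13.5.
       U_Y = n1*n2 - U_X = 48 - 13.5 = 34.5.
Step 4: Ties are present, so use the tie-corrected normal approximation (with continuity correction) for the p-value.
Step 5: p-value = 0.195227; compare to alpha = 0.1. fail to reject H0.

U_X = 13.5, p = 0.195227, fail to reject H0 at alpha = 0.1.


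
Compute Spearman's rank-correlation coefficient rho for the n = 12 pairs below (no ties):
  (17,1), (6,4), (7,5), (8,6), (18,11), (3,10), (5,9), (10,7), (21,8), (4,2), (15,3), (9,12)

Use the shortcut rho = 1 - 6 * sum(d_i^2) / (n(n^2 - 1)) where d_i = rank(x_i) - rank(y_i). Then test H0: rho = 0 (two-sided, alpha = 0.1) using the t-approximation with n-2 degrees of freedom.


Step 1: Rank x and y separately (midranks; no ties here).
rank(x): 17->10, 6->4, 7->5, 8->6, 18->11, 3->1, 5->3, 10->8, 21->12, 4->2, 15->9, 9->7
rank(y): 1->1, 4->4, 5->5, 6->6, 11->11, 10->10, 9->9, 7->7, 8->8, 2->2, 3->3, 12->12
Step 2: d_i = R_x(i) - R_y(i); compute d_i^2.
  (10-1)^2=81, (4-4)^2=0, (5-5)^2=0, (6-6)^2=0, (11-11)^2=0, (1-10)^2=81, (3-9)^2=36, (8-7)^2=1, (12-8)^2=16, (2-2)^2=0, (9-3)^2=36, (7-12)^2=25
sum(d^2) = 276.
Step 3: rho = 1 - 6*276 / (12*(12^2 - 1)) = 1 - 1656/1716 = 0.034965.
Step 4: Under H0, t = rho * sqrt((n-2)/(1-rho^2)) = 0.1106 ~ t(10).
Step 5: Two-sided p-value from the t-distribution with 10 df = 0.914093.
Step 6: alpha = 0.1. fail to reject H0.

rho = 0.0350, p = 0.914093, fail to reject H0 at alpha = 0.1.


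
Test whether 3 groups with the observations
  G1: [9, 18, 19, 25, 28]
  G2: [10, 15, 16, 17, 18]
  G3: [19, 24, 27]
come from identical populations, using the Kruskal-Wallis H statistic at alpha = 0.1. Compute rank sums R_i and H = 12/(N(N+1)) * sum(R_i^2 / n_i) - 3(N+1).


Step 1: Combine all N = 13 observations and assign midranks.
sorted (value, group, rank): (9,G1,1), (10,G2,2), (15,G2,3), (16,G2,4), (17,G2,5), (18,G1,6.5), (18,G2,6.5), (19,G1,8.5), (19,G3,8.5), (24,G3,10), (25,G1,11), (27,G3,12), (28,G1,13)
Step 2: Sum ranks within each group.
R_1 = 40 (n_1 = 5)
R_2 = 20.5 (n_2 = 5)
R_3 = 30.5 (n_3 = 3)
Step 3: H = 12/(N(N+1)) * sum(R_i^2/n_i) - 3(N+1)
     = 12/(13*14) * (40^2/5 + 20.5^2/5 + 30.5^2/3) - 3*14
     = 0.065934 * 714.133 - 42
     = 5.085714.
Step 4: Ties present; correction factor C = 1 - 12/(13^3 - 13) = 0.994505. Corrected H = 5.085714 / 0.994505 = 5.113812.
Step 5: Under H0, H ~ chi^2(2); p-value = 0.077544.
Step 6: alpha = 0.1. reject H0.

H = 5.1138, df = 2, p = 0.077544, reject H0.


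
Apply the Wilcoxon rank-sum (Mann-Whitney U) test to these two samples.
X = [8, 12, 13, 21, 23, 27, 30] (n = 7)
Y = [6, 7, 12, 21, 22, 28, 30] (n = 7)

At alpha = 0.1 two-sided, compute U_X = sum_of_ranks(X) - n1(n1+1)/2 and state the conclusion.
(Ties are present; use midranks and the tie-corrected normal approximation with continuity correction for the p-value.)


Step 1: Combine and sort all 14 observations; assign midranks.
sorted (value, group): (6,Y), (7,Y), (8,X), (12,X), (12,Y), (13,X), (21,X), (21,Y), (22,Y), (23,X), (27,X), (28,Y), (30,X), (30,Y)
ranks: 6->1, 7->2, 8->3, 12->4.5, 12->4.5, 13->6, 21->7.5, 21->7.5, 22->9, 23->10, 27->11, 28->12, 30->13.5, 30->13.5
Step 2: Rank sum for X: R1 = 3 + 4.5 + 6 + 7.5 + 10 + 11 + 13.5 = 55.5.
Step 3: U_X = R1 - n1(n1+1)/2 = 55.5 - 7*8/2 = 55.5 - 28 = 27.5.
       U_Y = n1*n2 - U_X = 49 - 27.5 = 21.5.
Step 4: Ties are present, so use the tie-corrected normal approximation (with continuity correction) for the p-value.
Step 5: p-value = 0.748592; compare to alpha = 0.1. fail to reject H0.

U_X = 27.5, p = 0.748592, fail to reject H0 at alpha = 0.1.


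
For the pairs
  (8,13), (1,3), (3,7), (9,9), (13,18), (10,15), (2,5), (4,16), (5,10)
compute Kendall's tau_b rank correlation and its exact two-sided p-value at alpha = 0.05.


Step 1: Enumerate the 36 unordered pairs (i,j) with i<j and classify each by sign(x_j-x_i) * sign(y_j-y_i).
  (1,2):dx=-7,dy=-10->C; (1,3):dx=-5,dy=-6->C; (1,4):dx=+1,dy=-4->D; (1,5):dx=+5,dy=+5->C
  (1,6):dx=+2,dy=+2->C; (1,7):dx=-6,dy=-8->C; (1,8):dx=-4,dy=+3->D; (1,9):dx=-3,dy=-3->C
  (2,3):dx=+2,dy=+4->C; (2,4):dx=+8,dy=+6->C; (2,5):dx=+12,dy=+15->C; (2,6):dx=+9,dy=+12->C
  (2,7):dx=+1,dy=+2->C; (2,8):dx=+3,dy=+13->C; (2,9):dx=+4,dy=+7->C; (3,4):dx=+6,dy=+2->C
  (3,5):dx=+10,dy=+11->C; (3,6):dx=+7,dy=+8->C; (3,7):dx=-1,dy=-2->C; (3,8):dx=+1,dy=+9->C
  (3,9):dx=+2,dy=+3->C; (4,5):dx=+4,dy=+9->C; (4,6):dx=+1,dy=+6->C; (4,7):dx=-7,dy=-4->C
  (4,8):dx=-5,dy=+7->D; (4,9):dx=-4,dy=+1->D; (5,6):dx=-3,dy=-3->C; (5,7):dx=-11,dy=-13->C
  (5,8):dx=-9,dy=-2->C; (5,9):dx=-8,dy=-8->C; (6,7):dx=-8,dy=-10->C; (6,8):dx=-6,dy=+1->D
  (6,9):dx=-5,dy=-5->C; (7,8):dx=+2,dy=+11->C; (7,9):dx=+3,dy=+5->C; (8,9):dx=+1,dy=-6->D
Step 2: C = 30, D = 6, total pairs = 36.
Step 3: tau = (C - D)/(n(n-1)/2) = (30 - 6)/36 = 0.666667.
Step 4: Exact two-sided p-value (enumerate n! = 362880 permutations of y under H0): p = 0.012665.
Step 5: alpha = 0.05. reject H0.

tau_b = 0.6667 (C=30, D=6), p = 0.012665, reject H0.


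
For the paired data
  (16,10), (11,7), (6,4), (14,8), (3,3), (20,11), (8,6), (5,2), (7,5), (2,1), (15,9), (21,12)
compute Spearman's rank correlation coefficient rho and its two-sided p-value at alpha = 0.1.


Step 1: Rank x and y separately (midranks; no ties here).
rank(x): 16->10, 11->7, 6->4, 14->8, 3->2, 20->11, 8->6, 5->3, 7->5, 2->1, 15->9, 21->12
rank(y): 10->10, 7->7, 4->4, 8->8, 3->3, 11->11, 6->6, 2->2, 5->5, 1->1, 9->9, 12->12
Step 2: d_i = R_x(i) - R_y(i); compute d_i^2.
  (10-10)^2=0, (7-7)^2=0, (4-4)^2=0, (8-8)^2=0, (2-3)^2=1, (11-11)^2=0, (6-6)^2=0, (3-2)^2=1, (5-5)^2=0, (1-1)^2=0, (9-9)^2=0, (12-12)^2=0
sum(d^2) = 2.
Step 3: rho = 1 - 6*2 / (12*(12^2 - 1)) = 1 - 12/1716 = 0.993007.
Step 4: Under H0, t = rho * sqrt((n-2)/(1-rho^2)) = 26.5990 ~ t(10).
Step 5: Two-sided p-value from the t-distribution with 10 df = 0.000000.
Step 6: alpha = 0.1. reject H0.

rho = 0.9930, p = 0.000000, reject H0 at alpha = 0.1.


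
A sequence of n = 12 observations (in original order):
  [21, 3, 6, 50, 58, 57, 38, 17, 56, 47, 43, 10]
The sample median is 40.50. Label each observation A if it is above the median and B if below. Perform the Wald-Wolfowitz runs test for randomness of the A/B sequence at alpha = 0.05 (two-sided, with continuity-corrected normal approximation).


Step 1: Compute median = 40.50; label A = above, B = below.
Labels in order: BBBAAABBAAAB  (n_A = 6, n_B = 6)
Step 2: Count runs R = 5.
Step 3: Under H0 (random ordering), E[R] = 2*n_A*n_B/(n_A+n_B) + 1 = 2*6*6/12 + 1 = 7.0000.
        Var[R] = 2*n_A*n_B*(2*n_A*n_B - n_A - n_B) / ((n_A+n_B)^2 * (n_A+n_B-1)) = 4320/1584 = 2.7273.
        SD[R] = 1.6514.
Step 4: Continuity-corrected z = (R + 0.5 - E[R]) / SD[R] = (5 + 0.5 - 7.0000) / 1.6514 = -0.9083.
Step 5: Two-sided p-value via normal approximation = 2*(1 - Phi(|z|)) = 0.363722.
Step 6: alpha = 0.05. fail to reject H0.

R = 5, z = -0.9083, p = 0.363722, fail to reject H0.


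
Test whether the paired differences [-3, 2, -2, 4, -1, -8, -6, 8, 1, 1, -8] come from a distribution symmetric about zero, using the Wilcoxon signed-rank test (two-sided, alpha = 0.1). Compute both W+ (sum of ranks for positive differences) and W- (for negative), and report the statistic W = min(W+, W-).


Step 1: Drop any zero differences (none here) and take |d_i|.
|d| = [3, 2, 2, 4, 1, 8, 6, 8, 1, 1, 8]
Step 2: Midrank |d_i| (ties get averaged ranks).
ranks: |3|->6, |2|->4.5, |2|->4.5, |4|->7, |1|->2, |8|->10, |6|->8, |8|->10, |1|->2, |1|->2, |8|->10
Step 3: Attach original signs; sum ranks with positive sign and with negative sign.
W+ = 4.5 + 7 + 10 + 2 + 2 = 25.5
W- = 6 + 4.5 + 2 + 10 + 8 + 10 = 40.5
(Check: W+ + W- = 66 should equal n(n+1)/2 = 66.)
Step 4: Test statistic W = min(W+, W-) = 25.5.
Step 5: Ties in |d|, so use the tie-corrected normal approximation.
        E[W] = n(n+1)/4 = 11*12/4 = 33.
        Tie groups: |d|=1 (t=3), |d|=2 (t=2), |d|=8 (t=3); sum(t^3 - t) = 54.
        Var[W] = n(n+1)(2n+1)/24 - sum(t^3-t)/48 = 3036/24 - 54/48 = 125.375.
        z = (W - E[W]) / sqrt(Var[W]) = (25.5 - 33) / 11.1971 = -0.6698.
        Two-sided p = 2*Phi(z) = 0.502975.
Step 6: alpha = 0.1. fail to reject H0.

W+ = 25.5, W- = 40.5, W = min = 25.5, p = 0.502975, fail to reject H0.


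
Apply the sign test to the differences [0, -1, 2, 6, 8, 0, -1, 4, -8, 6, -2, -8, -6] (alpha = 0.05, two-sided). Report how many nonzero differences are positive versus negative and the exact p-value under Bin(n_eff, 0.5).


Step 1: Discard zero differences. Original n = 13; n_eff = number of nonzero differences = 11.
Nonzero differences (with sign): -1, +2, +6, +8, -1, +4, -8, +6, -2, -8, -6
Step 2: Count signs: positive = 5, negative = 6.
Step 3: Under H0: P(positive) = 0.5, so the number of positives S ~ Bin(11, 0.5).
Step 4: Two-sided exact p-value = sum of Bin(11,0.5) probabilities at or below the observed probability = 1.000000.
Step 5: alpha = 0.05. fail to reject H0.

n_eff = 11, pos = 5, neg = 6, p = 1.000000, fail to reject H0.


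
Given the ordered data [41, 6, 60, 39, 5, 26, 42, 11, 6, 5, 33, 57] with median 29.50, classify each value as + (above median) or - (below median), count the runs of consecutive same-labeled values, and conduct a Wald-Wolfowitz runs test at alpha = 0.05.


Step 1: Compute median = 29.50; label A = above, B = below.
Labels in order: ABAABBABBBAA  (n_A = 6, n_B = 6)
Step 2: Count runs R = 7.
Step 3: Under H0 (random ordering), E[R] = 2*n_A*n_B/(n_A+n_B) + 1 = 2*6*6/12 + 1 = 7.0000.
        Var[R] = 2*n_A*n_B*(2*n_A*n_B - n_A - n_B) / ((n_A+n_B)^2 * (n_A+n_B-1)) = 4320/1584 = 2.7273.
        SD[R] = 1.6514.
Step 4: R = E[R], so z = 0 with no continuity correction.
Step 5: Two-sided p-value via normal approximation = 2*(1 - Phi(|z|)) = 1.000000.
Step 6: alpha = 0.05. fail to reject H0.

R = 7, z = 0.0000, p = 1.000000, fail to reject H0.


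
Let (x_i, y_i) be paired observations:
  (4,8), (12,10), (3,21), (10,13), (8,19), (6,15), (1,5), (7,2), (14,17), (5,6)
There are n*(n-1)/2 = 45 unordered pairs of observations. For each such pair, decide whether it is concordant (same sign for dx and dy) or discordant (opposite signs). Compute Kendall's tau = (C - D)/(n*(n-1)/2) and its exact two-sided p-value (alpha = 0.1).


Step 1: Enumerate the 45 unordered pairs (i,j) with i<j and classify each by sign(x_j-x_i) * sign(y_j-y_i).
  (1,2):dx=+8,dy=+2->C; (1,3):dx=-1,dy=+13->D; (1,4):dx=+6,dy=+5->C; (1,5):dx=+4,dy=+11->C
  (1,6):dx=+2,dy=+7->C; (1,7):dx=-3,dy=-3->C; (1,8):dx=+3,dy=-6->D; (1,9):dx=+10,dy=+9->C
  (1,10):dx=+1,dy=-2->D; (2,3):dx=-9,dy=+11->D; (2,4):dx=-2,dy=+3->D; (2,5):dx=-4,dy=+9->D
  (2,6):dx=-6,dy=+5->D; (2,7):dx=-11,dy=-5->C; (2,8):dx=-5,dy=-8->C; (2,9):dx=+2,dy=+7->C
  (2,10):dx=-7,dy=-4->C; (3,4):dx=+7,dy=-8->D; (3,5):dx=+5,dy=-2->D; (3,6):dx=+3,dy=-6->D
  (3,7):dx=-2,dy=-16->C; (3,8):dx=+4,dy=-19->D; (3,9):dx=+11,dy=-4->D; (3,10):dx=+2,dy=-15->D
  (4,5):dx=-2,dy=+6->D; (4,6):dx=-4,dy=+2->D; (4,7):dx=-9,dy=-8->C; (4,8):dx=-3,dy=-11->C
  (4,9):dx=+4,dy=+4->C; (4,10):dx=-5,dy=-7->C; (5,6):dx=-2,dy=-4->C; (5,7):dx=-7,dy=-14->C
  (5,8):dx=-1,dy=-17->C; (5,9):dx=+6,dy=-2->D; (5,10):dx=-3,dy=-13->C; (6,7):dx=-5,dy=-10->C
  (6,8):dx=+1,dy=-13->D; (6,9):dx=+8,dy=+2->C; (6,10):dx=-1,dy=-9->C; (7,8):dx=+6,dy=-3->D
  (7,9):dx=+13,dy=+12->C; (7,10):dx=+4,dy=+1->C; (8,9):dx=+7,dy=+15->C; (8,10):dx=-2,dy=+4->D
  (9,10):dx=-9,dy=-11->C
Step 2: C = 26, D = 19, total pairs = 45.
Step 3: tau = (C - D)/(n(n-1)/2) = (26 - 19)/45 = 0.155556.
Step 4: Exact two-sided p-value (enumerate n! = 3628800 permutations of y under H0): p = 0.600654.
Step 5: alpha = 0.1. fail to reject H0.

tau_b = 0.1556 (C=26, D=19), p = 0.600654, fail to reject H0.


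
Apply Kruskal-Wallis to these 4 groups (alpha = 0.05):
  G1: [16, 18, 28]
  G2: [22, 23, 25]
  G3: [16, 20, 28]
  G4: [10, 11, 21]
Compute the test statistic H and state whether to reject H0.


Step 1: Combine all N = 12 observations and assign midranks.
sorted (value, group, rank): (10,G4,1), (11,G4,2), (16,G1,3.5), (16,G3,3.5), (18,G1,5), (20,G3,6), (21,G4,7), (22,G2,8), (23,G2,9), (25,G2,10), (28,G1,11.5), (28,G3,11.5)
Step 2: Sum ranks within each group.
R_1 = 20 (n_1 = 3)
R_2 = 27 (n_2 = 3)
R_3 = 21 (n_3 = 3)
R_4 = 10 (n_4 = 3)
Step 3: H = 12/(N(N+1)) * sum(R_i^2/n_i) - 3(N+1)
     = 12/(12*13) * (20^2/3 + 27^2/3 + 21^2/3 + 10^2/3) - 3*13
     = 0.076923 * 556.667 - 39
     = 3.820513.
Step 4: Ties present; correction factor C = 1 - 12/(12^3 - 12) = 0.993007. Corrected H = 3.820513 / 0.993007 = 3.847418.
Step 5: Under H0, H ~ chi^2(3); p-value = 0.278419.
Step 6: alpha = 0.05. fail to reject H0.

H = 3.8474, df = 3, p = 0.278419, fail to reject H0.


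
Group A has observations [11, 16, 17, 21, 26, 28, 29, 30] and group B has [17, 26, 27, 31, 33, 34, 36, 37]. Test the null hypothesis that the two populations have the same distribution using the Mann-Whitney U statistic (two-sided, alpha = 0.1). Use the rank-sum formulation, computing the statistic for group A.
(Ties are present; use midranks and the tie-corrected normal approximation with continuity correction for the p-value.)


Step 1: Combine and sort all 16 observations; assign midranks.
sorted (value, group): (11,X), (16,X), (17,X), (17,Y), (21,X), (26,X), (26,Y), (27,Y), (28,X), (29,X), (30,X), (31,Y), (33,Y), (34,Y), (36,Y), (37,Y)
ranks: 11->1, 16->2, 17->3.5, 17->3.5, 21->5, 26->6.5, 26->6.5, 27->8, 28->9, 29->10, 30->11, 31->12, 33->13, 34->14, 36->15, 37->16
Step 2: Rank sum for X: R1 = 1 + 2 + 3.5 + 5 + 6.5 + 9 + 10 + 11 = 48.
Step 3: U_X = R1 - n1(n1+1)/2 = 48 - 8*9/2 = 48 - 36 = 12.
       U_Y = n1*n2 - U_X = 64 - 12 = 52.
Step 4: Ties are present, so use the tie-corrected normal approximation (with continuity correction) for the p-value.
Step 5: p-value = 0.040274; compare to alpha = 0.1. reject H0.

U_X = 12, p = 0.040274, reject H0 at alpha = 0.1.
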